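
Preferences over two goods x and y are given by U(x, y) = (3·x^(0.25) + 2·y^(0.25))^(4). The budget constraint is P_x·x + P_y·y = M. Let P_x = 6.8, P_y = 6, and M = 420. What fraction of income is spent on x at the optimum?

share on x = 0.6222

MU_x ∝ 3·x^(-0.75), MU_y ∝ 2·y^(-0.75), so MRS = (3/2)·(y/x)^(0.75) = P_x/P_y.
Hence y/x = ((2/3)·P_x/P_y)^(1/(0.75)), i.e. raised to the 4/3 power.
With the ratio pinned down, the budget gives x* = M/(P_x + P_y·(y/x)) and y* = (y/x)·x*.
Numerically y/x = 0.688159, so x* = 420/(6.8 + 6·0.688159) = 38.43 and y* = 0.688159·38.43 = 26.446.
Expenditure on x: 6.8·38.43 = 261.3242; share = 0.6222.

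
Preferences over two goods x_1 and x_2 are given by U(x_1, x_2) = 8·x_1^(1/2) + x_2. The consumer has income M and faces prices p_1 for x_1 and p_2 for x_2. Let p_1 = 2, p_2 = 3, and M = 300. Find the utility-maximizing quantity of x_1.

x_1* = 36

Plugging in: x_1* = (4·3/2)² = 36.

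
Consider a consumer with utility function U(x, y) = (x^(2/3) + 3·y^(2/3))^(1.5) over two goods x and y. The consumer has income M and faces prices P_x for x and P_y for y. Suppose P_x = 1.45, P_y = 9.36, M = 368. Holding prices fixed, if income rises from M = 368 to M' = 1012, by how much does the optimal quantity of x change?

Substitute y = (y/x)·x into the budget: x* = M/(P_x + P_y·(y/x)).
Numerically y/x = 0.100378, so x* = 368/(1.45 + 9.36·0.100378) = 154.0044.
At M' = 1012: x* = 423.5122. Change: 423.5122 − 154.0044 = 269.5077.

Δx* = 269.5077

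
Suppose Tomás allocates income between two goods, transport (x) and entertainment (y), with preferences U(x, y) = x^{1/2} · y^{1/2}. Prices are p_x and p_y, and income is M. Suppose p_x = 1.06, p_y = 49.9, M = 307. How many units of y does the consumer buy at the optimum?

MU_x/MU_y = (0.5·y)/(0.5·x); tangency sets this equal to p_x/p_y.
Rearranging, p_y·y = p_x·x. Substituting into the budget gives p_x·x·(1 + 1) = M.
Demand: x*(p_x,p_y,M) = 0.5·M/p_x and y* = 0.5·M/p_y.
At p_x=1.06, p_y=49.9, M=307: y* = 0.5·307/49.9 = 3.0762.

y* = 3.0762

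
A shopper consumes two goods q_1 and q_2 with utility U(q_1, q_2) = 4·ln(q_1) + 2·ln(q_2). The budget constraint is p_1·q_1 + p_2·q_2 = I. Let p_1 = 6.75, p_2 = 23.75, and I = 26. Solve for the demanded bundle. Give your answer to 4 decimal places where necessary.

q_1* = 2.5679, q_2* = 0.3649

Tangency: MRS = 2·q_2/q_1 = p_1/p_2.
Rearranging, p_2·q_2 = (1/2)·p_1·q_1. Substituting into the budget gives p_1·q_1·(1 + (1/2)) = I.
Demand: q_1*(p_1,p_2,I) = 2/3·I/p_1 and q_2* = 1/3·I/p_2.
At p_1=6.75, p_2=23.75, I=26: q_1* = 2/3·26/6.75 = 2.5679, q_2* = 0.3649.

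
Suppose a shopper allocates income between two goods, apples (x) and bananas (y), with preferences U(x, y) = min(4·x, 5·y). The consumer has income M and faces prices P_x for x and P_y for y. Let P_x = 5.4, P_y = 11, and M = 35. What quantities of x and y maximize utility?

Leontief preferences: the optimum is at the kink where x/5 = y/4, i.e. y = (4/5)·x.
Budget: P_x·x + P_y·(4/5)·x = M, so (5·P_x + 4·P_y)·x = 5·M.
Demand: x*(P_x,P_y,M) = 5·M/(5·P_x + 4·P_y), y* = 4·M/(5·P_x + 4·P_y).
Here 5·5.4 + 4·11 = 71, giving x* = 2.4648 and y* = 1.9718.

x* = 2.4648, y* = 1.9718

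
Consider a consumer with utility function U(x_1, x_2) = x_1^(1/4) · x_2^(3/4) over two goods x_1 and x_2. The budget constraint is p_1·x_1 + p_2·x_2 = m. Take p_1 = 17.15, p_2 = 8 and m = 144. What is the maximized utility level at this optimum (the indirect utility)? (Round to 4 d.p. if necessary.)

V = 8.4773

Tangency: MRS = (1/3)·x_2/x_1 = p_1/p_2.
Rearranging, p_2·x_2 = 3·p_1·x_1. Substituting into the budget gives p_1·x_1·(1 + 3) = m.
Demand: x_1*(p_1,p_2,m) = 0.25·m/p_1 and x_2* = 0.75·m/p_2.
At p_1=17.15, p_2=8, m=144: x_1* = 0.25·144/17.15 = 2.0991, x_2* = 13.5.
Utility at the optimum: U(2.0991, 13.5) = 8.4773.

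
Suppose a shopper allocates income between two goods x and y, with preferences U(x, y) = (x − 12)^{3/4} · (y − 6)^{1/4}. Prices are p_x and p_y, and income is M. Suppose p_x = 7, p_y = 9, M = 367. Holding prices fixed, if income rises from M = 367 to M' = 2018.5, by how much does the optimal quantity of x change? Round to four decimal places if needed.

Substituting into the budget: x* = 12 + 0.75·(M − 12·p_x − 6·p_y)/p_x, and y* = 6 + 0.25·(…)/p_y.
Discretionary income = 367 − 12·7 − 6·9 = 229; x* = 12 + 0.75·229/7 = 36.5357.
At M' = 2018.5: x* = 213.4821. Change: 213.4821 − 36.5357 = 176.9464.

Δx* = 176.9464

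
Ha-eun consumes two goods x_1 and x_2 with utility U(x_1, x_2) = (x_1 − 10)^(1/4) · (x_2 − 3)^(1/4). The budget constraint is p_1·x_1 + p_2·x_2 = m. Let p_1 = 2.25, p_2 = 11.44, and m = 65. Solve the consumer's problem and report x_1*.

Discretionary income = 65 − 10·2.25 − 3·11.44 = 8.18; x_1* = 10 + 0.5·8.18/2.25 = 11.8178.

x_1* = 11.8178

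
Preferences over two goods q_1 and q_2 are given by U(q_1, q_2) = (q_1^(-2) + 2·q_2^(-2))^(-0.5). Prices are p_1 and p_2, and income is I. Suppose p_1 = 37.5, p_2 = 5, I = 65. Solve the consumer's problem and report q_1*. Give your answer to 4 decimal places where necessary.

MRS = MU_q_1/MU_q_2 = (1/2)·(q_2/q_1)^(3). Set equal to p_1/p_2.
Hence q_2/q_1 = (2·p_1/p_2)^(1/(3)), i.e. raised to the 1/3 power.
Substitute q_2 = (q_2/q_1)·q_1 into the budget: q_1* = I/(p_1 + p_2·(q_2/q_1)).
Numerically q_2/q_1 = 2.466212, so q_1* = 65/(37.5 + 5·2.466212) = 1.3044.

q_1* = 1.3044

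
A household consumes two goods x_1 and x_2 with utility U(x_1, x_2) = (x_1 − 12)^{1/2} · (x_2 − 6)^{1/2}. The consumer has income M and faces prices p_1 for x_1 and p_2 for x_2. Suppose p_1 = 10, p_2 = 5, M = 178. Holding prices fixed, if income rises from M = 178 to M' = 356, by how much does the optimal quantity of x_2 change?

Discretionary income = 178 − 12·10 − 6·5 = 28; x_2* = 6 + 0.5·28/5 = 8.8.
At M' = 356: x_2* = 26.6. Change: 26.6 − 8.8 = 17.8.

Δx_2* = 17.8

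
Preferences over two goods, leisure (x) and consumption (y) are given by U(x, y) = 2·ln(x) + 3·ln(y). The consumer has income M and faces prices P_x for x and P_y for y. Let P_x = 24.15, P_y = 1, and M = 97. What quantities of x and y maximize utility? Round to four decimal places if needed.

x* = 1.6066, y* = 58.2

The MRS is (2/3)·y/x. Set MRS = P_x/P_y.
Rearranging, P_y·y = (3/2)·P_x·x. Substituting into the budget gives P_x·x·(1 + (3/2)) = M.
Demand: x*(P_x,P_y,M) = 0.4·M/P_x and y* = 0.6·M/P_y.
At P_x=24.15, P_y=1, M=97: x* = 0.4·97/24.15 = 1.6066, y* = 58.2.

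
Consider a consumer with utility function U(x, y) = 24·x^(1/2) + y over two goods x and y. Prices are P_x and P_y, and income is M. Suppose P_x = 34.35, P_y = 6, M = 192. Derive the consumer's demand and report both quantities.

MU_x = 12/√x, MU_y = 1. Tangency: 12/√x = P_x/P_y.
Solve: √x = 12·P_y/P_x, so x*(P_x,P_y) = (12·P_y/P_x)², and y* = (M − P_x·x*)/P_y.
Plugging in: x* = (12·6/34.35)² = 4.3935, y* = 6.8472.

x* = 4.3935, y* = 6.8472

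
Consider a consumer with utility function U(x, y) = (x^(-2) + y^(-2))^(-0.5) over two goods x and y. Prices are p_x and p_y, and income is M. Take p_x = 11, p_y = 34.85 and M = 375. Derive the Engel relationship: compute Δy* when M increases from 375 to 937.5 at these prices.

Δy* = 11.0282

From the CES first-order condition, (y/x)^(3) = p_x/p_y.
Solve for the ratio: y/x = [p_x/p_y]^(1/3).
With the ratio pinned down, the budget gives x* = M/(p_x + p_y·(y/x)) and y* = (y/x)·x*.
Numerically y/x = 0.680869, so x* = 375/(11 + 34.85·0.680869) = 10.7981 and y* = 0.680869·10.7981 = 7.3521.
At M' = 937.5: y* = 18.3803. Change: 18.3803 − 7.3521 = 11.0282.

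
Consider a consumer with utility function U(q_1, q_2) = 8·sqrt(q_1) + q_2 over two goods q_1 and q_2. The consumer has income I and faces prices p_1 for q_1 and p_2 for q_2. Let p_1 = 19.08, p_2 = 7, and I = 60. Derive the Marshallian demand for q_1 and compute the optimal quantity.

q_1* = 2.1536

MU_q_1 = 4/√q_1, MU_q_2 = 1. Tangency: 4/√q_1 = p_1/p_2.
Solve: √q_1 = 4·p_2/p_1, so q_1*(p_1,p_2) = (4·p_2/p_1)², and q_2* = (I − p_1·q_1*)/p_2.
Plugging in: q_1* = (4·7/19.08)² = 2.1536.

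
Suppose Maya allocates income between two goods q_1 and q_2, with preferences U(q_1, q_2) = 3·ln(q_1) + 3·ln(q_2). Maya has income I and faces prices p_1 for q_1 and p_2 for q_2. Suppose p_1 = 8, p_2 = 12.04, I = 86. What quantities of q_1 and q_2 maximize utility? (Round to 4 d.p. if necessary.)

q_1* = 5.375, q_2* = 3.5714

Tangency: MRS = q_2/q_1 = p_1/p_2.
So 3·p_2·q_2 = 3·p_1·q_1; combined with the budget, a share 0.5 of income goes to q_1.
Demand: q_1*(p_1,p_2,I) = 0.5·I/p_1 and q_2* = 0.5·I/p_2.
At p_1=8, p_2=12.04, I=86: q_1* = 0.5·86/8 = 5.375, q_2* = 3.5714.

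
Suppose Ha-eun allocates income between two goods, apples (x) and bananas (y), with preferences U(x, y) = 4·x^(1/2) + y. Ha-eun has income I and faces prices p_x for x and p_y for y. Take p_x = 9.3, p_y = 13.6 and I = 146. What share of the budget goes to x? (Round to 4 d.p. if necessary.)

share on x = 0.5449

Utility is quasi-linear in y; the FOC for x is 2/√x = p_x/p_y.
Solve: √x = 2·p_y/p_x, so x*(p_x,p_y) = (2·p_y/p_x)², and y* = (I − p_x·x*)/p_y.
Plugging in: x* = (2·13.6/9.3)² = 8.5541, y* = 4.8858.
Expenditure on x: 9.3·8.5541 = 79.5527; share = 0.5449.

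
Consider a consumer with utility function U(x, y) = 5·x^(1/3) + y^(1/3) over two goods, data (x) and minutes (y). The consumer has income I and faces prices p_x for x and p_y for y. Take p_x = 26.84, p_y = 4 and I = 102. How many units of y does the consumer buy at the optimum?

From the CES first-order condition, 5·(y/x)^(2/3) = p_x/p_y.
Solve for the ratio: y/x = [(1/5)·p_x/p_y]^(1.5).
With the ratio pinned down, the budget gives x* = I/(p_x + p_y·(y/x)) and y* = (y/x)·x*.
Numerically y/x = 1.554636, so x* = 102/(26.84 + 4·1.554636) = 3.0854 and y* = 1.554636·3.0854 = 4.7967.

y* = 4.7967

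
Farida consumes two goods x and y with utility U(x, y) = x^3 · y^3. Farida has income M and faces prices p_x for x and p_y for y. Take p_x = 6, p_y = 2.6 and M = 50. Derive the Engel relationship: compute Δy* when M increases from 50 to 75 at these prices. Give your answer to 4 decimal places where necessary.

MU_x/MU_y = (3·y)/(3·x); tangency sets this equal to p_x/p_y.
So 3·p_y·y = 3·p_x·x; combined with the budget, a share 0.5 of income goes to x.
Demand: x*(p_x,p_y,M) = 0.5·M/p_x and y* = 0.5·M/p_y.
At p_x=6, p_y=2.6, M=50: y* = 0.5·50/2.6 = 9.6154.
At M' = 75: y* = 14.4231. Change: 14.4231 − 9.6154 = 4.8077.

Δy* = 4.8077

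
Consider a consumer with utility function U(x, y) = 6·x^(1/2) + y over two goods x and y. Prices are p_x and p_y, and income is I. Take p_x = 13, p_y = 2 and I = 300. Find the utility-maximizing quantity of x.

Solve: √x = 3·p_y/p_x, so x*(p_x,p_y) = (3·p_y/p_x)², and y* = (I − p_x·x*)/p_y.
Plugging in: x* = (3·2/13)² = 0.213.

x* = 0.213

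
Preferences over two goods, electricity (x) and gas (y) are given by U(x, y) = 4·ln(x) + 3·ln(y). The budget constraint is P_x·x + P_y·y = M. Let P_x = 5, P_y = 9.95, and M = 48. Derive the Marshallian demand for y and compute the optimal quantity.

y* = 2.0675

The MRS is (4/3)·y/x. Set MRS = P_x/P_y.
Rearranging, P_y·y = (3/4)·P_x·x. Substituting into the budget gives P_x·x·(1 + (3/4)) = M.
Demand: x*(P_x,P_y,M) = 4/7·M/P_x and y* = 3/7·M/P_y.
At P_x=5, P_y=9.95, M=48: y* = 3/7·48/9.95 = 2.0675.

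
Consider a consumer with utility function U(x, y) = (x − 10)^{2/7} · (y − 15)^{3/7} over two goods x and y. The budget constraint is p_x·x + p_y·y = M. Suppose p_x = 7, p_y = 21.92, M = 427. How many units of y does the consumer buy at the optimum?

y* = 15.7719

MRS = (2/3)·(y−15)/(x−10). Tangency with p_x/p_y gives y−15 = (3/2)·(p_x/p_y)·(x−10).
Substituting into the budget: x* = 10 + 0.4·(M − 10·p_x − 15·p_y)/p_x, and y* = 15 + 0.6·(…)/p_y.
Discretionary income = 427 − 10·7 − 15·21.92 = 28.2; y* = 15 + 0.6·28.2/21.92 = 15.7719.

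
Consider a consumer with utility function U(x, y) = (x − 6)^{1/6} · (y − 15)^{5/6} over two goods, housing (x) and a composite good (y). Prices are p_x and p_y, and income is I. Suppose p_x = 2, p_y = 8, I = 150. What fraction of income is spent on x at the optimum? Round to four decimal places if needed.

This is Cobb-Douglas in (x−6, y−15): tangency gives 1/6·p_y·(y−15) = 5/6·p_x·(x−6).
Substituting into the budget: x* = 6 + 1/6·(I − 6·p_x − 15·p_y)/p_x, and y* = 15 + 5/6·(…)/p_y.
Discretionary income = 150 − 6·2 − 15·8 = 18; x* = 6 + 1/6·18/2 = 7.5; y* = 15 + 5/6·18/8 = 16.875.
Expenditure on x: 2·7.5 = 15; share = 0.1.

share on x = 0.1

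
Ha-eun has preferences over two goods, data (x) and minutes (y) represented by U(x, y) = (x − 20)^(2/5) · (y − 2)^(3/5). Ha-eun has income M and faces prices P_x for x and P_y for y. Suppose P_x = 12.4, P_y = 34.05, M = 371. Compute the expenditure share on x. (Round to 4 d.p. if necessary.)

This is Cobb-Douglas in (x−20, y−2): tangency gives 0.4·P_y·(y−2) = 0.6·P_x·(x−20).
Substituting into the budget: x* = 20 + 0.4·(M − 20·P_x − 2·P_y)/P_x, and y* = 2 + 0.6·(…)/P_y.
Discretionary income = 371 − 20·12.4 − 2·34.05 = 54.9; x* = 20 + 0.4·54.9/12.4 = 21.771; y* = 2 + 0.6·54.9/34.05 = 2.9674.
Expenditure on x: 12.4·21.771 = 269.96; share = 0.7277.

share on x = 0.7277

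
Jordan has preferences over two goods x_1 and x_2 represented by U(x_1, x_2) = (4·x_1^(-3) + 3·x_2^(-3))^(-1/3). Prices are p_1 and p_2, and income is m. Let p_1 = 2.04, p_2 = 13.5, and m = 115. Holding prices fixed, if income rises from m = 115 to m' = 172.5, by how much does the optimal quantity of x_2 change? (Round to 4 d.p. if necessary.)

Δx_2* = 3.3792

MU_x_1 ∝ 4·x_1^(-4), MU_x_2 ∝ 3·x_2^(-4), so MRS = (4/3)·(x_2/x_1)^(4) = p_1/p_2.
Solve for the ratio: x_2/x_1 = [(3/4)·p_1/p_2]^(0.25).
With the ratio pinned down, the budget gives x_1* = m/(p_1 + p_2·(x_2/x_1)) and x_2* = (x_2/x_1)·x_1*.
Numerically x_2/x_1 = 0.580216, so x_1* = 115/(2.04 + 13.5·0.580216) = 11.648 and x_2* = 0.580216·11.648 = 6.7584.
At m' = 172.5: x_2* = 10.1376. Change: 10.1376 − 6.7584 = 3.3792.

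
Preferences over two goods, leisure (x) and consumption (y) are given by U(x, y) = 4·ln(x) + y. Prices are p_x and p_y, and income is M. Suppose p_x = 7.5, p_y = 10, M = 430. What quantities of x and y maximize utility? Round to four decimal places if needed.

MU_x = 4/x, MU_y = 1. Tangency: 4/x = p_x/p_y.
So x*(p_x,p_y) = 4·p_y/p_x, independent of income; and y* = (M − 4·p_y)/p_y.
At the given prices: x* = 4·10/7.5 = 5.3333, and y* = 39.

x* = 5.3333, y* = 39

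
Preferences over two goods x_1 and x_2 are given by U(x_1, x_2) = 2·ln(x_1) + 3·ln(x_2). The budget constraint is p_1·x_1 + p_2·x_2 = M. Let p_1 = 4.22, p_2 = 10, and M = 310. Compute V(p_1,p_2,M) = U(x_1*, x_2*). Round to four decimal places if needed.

V = 15.5304

The MRS is (2/3)·x_2/x_1. Set MRS = p_1/p_2.
Rearranging, p_2·x_2 = (3/2)·p_1·x_1. Substituting into the budget gives p_1·x_1·(1 + (3/2)) = M.
Demand: x_1*(p_1,p_2,M) = 0.4·M/p_1 and x_2* = 0.6·M/p_2.
At p_1=4.22, p_2=10, M=310: x_1* = 0.4·310/4.22 = 29.3839, x_2* = 18.6.
Utility at the optimum: U(29.3839, 18.6) = 15.5304.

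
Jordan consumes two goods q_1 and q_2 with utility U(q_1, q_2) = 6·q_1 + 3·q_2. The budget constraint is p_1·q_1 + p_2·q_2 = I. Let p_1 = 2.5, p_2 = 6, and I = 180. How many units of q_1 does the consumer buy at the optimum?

Linear utility — the consumer picks whichever good has higher MU/price: 6/2.5 = 2.4 vs 3/6 = 0.5.
q_1 gives more utility per dollar, so spend all income on q_1: q_1* = I/p_1, q_2* = 0.
Numerically: q_1* = 72, q_2* = 0.

q_1* = 72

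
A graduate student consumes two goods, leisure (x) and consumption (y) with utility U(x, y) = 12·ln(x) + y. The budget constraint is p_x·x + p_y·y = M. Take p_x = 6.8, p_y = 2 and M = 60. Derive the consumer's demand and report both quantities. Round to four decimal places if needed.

x* = 3.5294, y* = 18

Set MRS = p_x/p_y: (12/x)/1 = p_x/p_y.
So x*(p_x,p_y) = 12·p_y/p_x, independent of income; and y* = (M − 12·p_y)/p_y.
At the given prices: x* = 12·2/6.8 = 3.5294, and y* = 18.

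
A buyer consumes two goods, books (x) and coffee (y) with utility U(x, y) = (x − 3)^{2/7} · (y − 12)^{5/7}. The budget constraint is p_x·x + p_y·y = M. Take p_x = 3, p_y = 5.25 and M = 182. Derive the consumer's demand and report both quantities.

x* = 13.4762, y* = 26.966

Let x' = x−3, y' = y−12. MRS = (2/5)·y'/x' = p_x/p_y.
Substituting into the budget: x* = 3 + 2/7·(M − 3·p_x − 12·p_y)/p_x, and y* = 12 + 5/7·(…)/p_y.
Discretionary income = 182 − 3·3 − 12·5.25 = 110; x* = 3 + 2/7·110/3 = 13.4762; y* = 12 + 5/7·110/5.25 = 26.966.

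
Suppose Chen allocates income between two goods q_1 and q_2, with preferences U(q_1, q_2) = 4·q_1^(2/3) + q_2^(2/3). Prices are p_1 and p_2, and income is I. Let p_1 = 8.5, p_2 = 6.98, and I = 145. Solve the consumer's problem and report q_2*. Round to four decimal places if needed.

q_2* = 0.4704

From the CES first-order condition, 4·(q_2/q_1)^(1/3) = p_1/p_2.
Hence q_2/q_1 = ((1/4)·p_1/p_2)^(1/(1/3)), i.e. raised to the 3 power.
With the ratio pinned down, the budget gives q_1* = I/(p_1 + p_2·(q_2/q_1)) and q_2* = (q_2/q_1)·q_1*.
Numerically q_2/q_1 = 0.028217, so q_1* = 145/(8.5 + 6.98·0.028217) = 16.6725 and q_2* = 0.028217·16.6725 = 0.4704.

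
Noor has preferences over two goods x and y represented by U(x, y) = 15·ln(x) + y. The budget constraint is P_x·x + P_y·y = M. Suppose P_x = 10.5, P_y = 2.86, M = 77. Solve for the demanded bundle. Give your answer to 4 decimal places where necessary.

Set MRS = P_x/P_y: (15/x)/1 = P_x/P_y.
So x*(P_x,P_y) = 15·P_y/P_x, independent of income; and y* = (M − 15·P_y)/P_y.
At the given prices: x* = 15·2.86/10.5 = 4.0857, and y* = 11.9231.

x* = 4.0857, y* = 11.9231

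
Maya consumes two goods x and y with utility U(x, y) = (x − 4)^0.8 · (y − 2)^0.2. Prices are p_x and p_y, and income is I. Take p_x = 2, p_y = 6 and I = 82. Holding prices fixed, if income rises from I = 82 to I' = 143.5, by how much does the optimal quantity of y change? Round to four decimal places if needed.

MRS = 4·(y−2)/(x−4). Tangency with p_x/p_y gives y−2 = (1/4)·(p_x/p_y)·(x−4).
After buying the subsistence bundle (4, 2), a share 0.8 of the remaining income goes to x: x* = 4 + 0.8·(I − 4p_x − 2p_y)/p_x.
Discretionary income = 82 − 4·2 − 2·6 = 62; y* = 2 + 0.2·62/6 = 4.0667.
At I' = 143.5: y* = 6.1167. Change: 6.1167 − 4.0667 = 2.05.

Δy* = 2.05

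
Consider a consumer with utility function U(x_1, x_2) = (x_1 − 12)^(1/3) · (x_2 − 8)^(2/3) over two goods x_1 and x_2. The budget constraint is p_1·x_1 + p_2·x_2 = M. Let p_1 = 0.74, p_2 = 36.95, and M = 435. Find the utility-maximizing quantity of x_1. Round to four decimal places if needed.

x_1* = 70.7928

Discretionary income = 435 − 12·0.74 − 8·36.95 = 130.52; x_1* = 12 + 1/3·130.52/0.74 = 70.7928.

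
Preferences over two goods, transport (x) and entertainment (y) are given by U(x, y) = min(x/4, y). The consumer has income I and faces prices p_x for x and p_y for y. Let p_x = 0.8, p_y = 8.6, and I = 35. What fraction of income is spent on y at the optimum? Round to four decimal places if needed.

Leontief preferences: the optimum is at the kink where x/4 = y/1, i.e. y = (1/4)·x.
Budget: p_x·x + p_y·(1/4)·x = I, so (4·p_x + p_y)·x = 4·I.
Demand: x*(p_x,p_y,I) = 4·I/(4·p_x + p_y), y* = I/(4·p_x + p_y).
Here 4·0.8 + 8.6 = 11.8, giving x* = 11.8644 and y* = 2.9661.
Expenditure on y: 8.6·2.9661 = 25.5085; share = 0.7288.

share on y = 0.7288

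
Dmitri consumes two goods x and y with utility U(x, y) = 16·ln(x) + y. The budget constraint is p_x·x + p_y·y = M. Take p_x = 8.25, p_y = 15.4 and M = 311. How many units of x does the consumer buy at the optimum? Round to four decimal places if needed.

Set MRS = p_x/p_y: (16/x)/1 = p_x/p_y.
So x*(p_x,p_y) = 16·p_y/p_x, independent of income; and y* = (M − 16·p_y)/p_y.
At the given prices: x* = 16·15.4/8.25 = 29.8667.

x* = 29.8667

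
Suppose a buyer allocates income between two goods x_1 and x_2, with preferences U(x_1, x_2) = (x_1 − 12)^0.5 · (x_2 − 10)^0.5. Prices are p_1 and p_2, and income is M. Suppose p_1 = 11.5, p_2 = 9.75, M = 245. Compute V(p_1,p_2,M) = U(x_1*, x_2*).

V = 0.4486

This is Cobb-Douglas in (x_1−12, x_2−10): tangency gives 0.5·p_2·(x_2−10) = 0.5·p_1·(x_1−12).
Substituting into the budget: x_1* = 12 + 0.5·(M − 12·p_1 − 10·p_2)/p_1, and x_2* = 10 + 0.5·(…)/p_2.
Discretionary income = 245 − 12·11.5 − 10·9.75 = 9.5; x_1* = 12 + 0.5·9.5/11.5 = 12.413; x_2* = 10 + 0.5·9.5/9.75 = 10.4872.
Utility at the optimum: U(12.413, 10.4872) = 0.4486.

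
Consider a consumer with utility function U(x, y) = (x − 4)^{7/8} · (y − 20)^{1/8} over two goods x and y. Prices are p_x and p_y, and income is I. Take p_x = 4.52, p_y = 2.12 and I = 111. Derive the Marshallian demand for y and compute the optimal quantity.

MRS = 7·(y−20)/(x−4). Tangency with p_x/p_y gives y−20 = (1/7)·(p_x/p_y)·(x−4).
Substituting into the budget: x* = 4 + 0.875·(I − 4·p_x − 20·p_y)/p_x, and y* = 20 + 0.125·(…)/p_y.
Discretionary income = 111 − 4·4.52 − 20·2.12 = 50.52; y* = 20 + 0.125·50.52/2.12 = 22.9788.

y* = 22.9788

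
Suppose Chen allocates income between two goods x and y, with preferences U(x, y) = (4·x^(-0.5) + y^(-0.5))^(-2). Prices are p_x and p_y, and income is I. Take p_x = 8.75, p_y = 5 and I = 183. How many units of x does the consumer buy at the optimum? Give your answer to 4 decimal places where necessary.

From the CES first-order condition, 4·(y/x)^(1.5) = p_x/p_y.
Hence y/x = ((1/4)·p_x/p_y)^(1/(1.5)), i.e. raised to the 2/3 power.
With the ratio pinned down, the budget gives x* = I/(p_x + p_y·(y/x)) and y* = (y/x)·x*.
Numerically y/x = 0.576305, so x* = 183/(8.75 + 5·0.576305) = 15.7331.

x* = 15.7331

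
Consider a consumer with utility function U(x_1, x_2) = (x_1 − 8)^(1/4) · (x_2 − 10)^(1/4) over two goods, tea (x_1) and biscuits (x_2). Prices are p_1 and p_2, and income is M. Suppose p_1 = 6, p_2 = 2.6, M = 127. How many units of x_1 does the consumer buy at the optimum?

This is Cobb-Douglas in (x_1−8, x_2−10): tangency gives 0.25·p_2·(x_2−10) = 0.25·p_1·(x_1−8).
After buying the subsistence bundle (8, 10), a share 0.5 of the remaining income goes to x_1: x_1* = 8 + 0.5·(M − 8p_1 − 10p_2)/p_1.
Discretionary income = 127 − 8·6 − 10·2.6 = 53; x_1* = 8 + 0.5·53/6 = 12.4167.

x_1* = 12.4167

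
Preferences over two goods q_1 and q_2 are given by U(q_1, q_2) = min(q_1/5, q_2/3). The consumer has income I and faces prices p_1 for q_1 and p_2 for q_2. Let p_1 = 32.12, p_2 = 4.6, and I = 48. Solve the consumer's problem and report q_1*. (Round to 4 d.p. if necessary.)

Demand: q_1*(p_1,p_2,I) = 5·I/(5·p_1 + 3·p_2), q_2* = 3·I/(5·p_1 + 3·p_2).
Here 5·32.12 + 3·4.6 = 174.4, giving q_1* = 1.3761.

q_1* = 1.3761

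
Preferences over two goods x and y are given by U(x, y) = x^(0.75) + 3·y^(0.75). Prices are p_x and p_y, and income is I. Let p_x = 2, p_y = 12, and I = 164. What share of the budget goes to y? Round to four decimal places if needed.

MRS = MU_x/MU_y = (1/3)·(y/x)^(0.25). Set equal to p_x/p_y.
Hence y/x = (3·p_x/p_y)^(1/(0.25)), i.e. raised to the 4 power.
Substitute y = (y/x)·x into the budget: x* = I/(p_x + p_y·(y/x)).
Numerically y/x = 0.0625, so x* = 164/(2 + 12·0.0625) = 59.6364 and y* = 0.0625·59.6364 = 3.7273.
Expenditure on y: 12·3.7273 = 44.7273; share = 0.2727.

share on y = 0.2727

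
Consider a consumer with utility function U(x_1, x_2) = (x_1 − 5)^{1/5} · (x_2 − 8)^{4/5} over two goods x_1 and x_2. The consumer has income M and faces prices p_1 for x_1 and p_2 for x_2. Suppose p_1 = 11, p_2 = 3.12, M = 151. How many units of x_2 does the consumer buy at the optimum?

Let x_1' = x_1−5, x_2' = x_2−8. MRS = (1/4)·x_2'/x_1' = p_1/p_2.
After buying the subsistence bundle (5, 8), a share 0.2 of the remaining income goes to x_1: x_1* = 5 + 0.2·(M − 5p_1 − 8p_2)/p_1.
Discretionary income = 151 − 5·11 − 8·3.12 = 71.04; x_2* = 8 + 0.8·71.04/3.12 = 26.2154.

x_2* = 26.2154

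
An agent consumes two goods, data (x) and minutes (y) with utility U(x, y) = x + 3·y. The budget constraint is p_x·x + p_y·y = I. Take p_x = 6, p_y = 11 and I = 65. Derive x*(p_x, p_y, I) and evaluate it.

x* = 0

Perfect substitutes: compare marginal utility per dollar. 1/p_x vs 3/p_y → 0.1667 vs 0.2727.
y gives more utility per dollar, so spend all income on y: y* = I/p_y, x* = 0.
Numerically: x* = 0, y* = 5.9091.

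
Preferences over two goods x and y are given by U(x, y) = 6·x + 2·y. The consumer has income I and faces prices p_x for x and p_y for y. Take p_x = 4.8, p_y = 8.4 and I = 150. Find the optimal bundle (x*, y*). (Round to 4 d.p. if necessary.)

x* = 31.25, y* = 0

Linear utility — the consumer picks whichever good has higher MU/price: 6/4.8 = 1.25 vs 2/8.4 = 0.2381.
x gives more utility per dollar, so spend all income on x: x* = I/p_x, y* = 0.
Numerically: x* = 31.25, y* = 0.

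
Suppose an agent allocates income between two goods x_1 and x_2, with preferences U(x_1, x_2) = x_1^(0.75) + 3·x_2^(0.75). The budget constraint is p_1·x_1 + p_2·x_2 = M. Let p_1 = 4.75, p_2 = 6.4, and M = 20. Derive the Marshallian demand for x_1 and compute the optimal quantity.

MRS = MU_x_1/MU_x_2 = (1/3)·(x_2/x_1)^(0.25). Set equal to p_1/p_2.
Hence x_2/x_1 = (3·p_1/p_2)^(1/(0.25)), i.e. raised to the 4 power.
Substitute x_2 = (x_2/x_1)·x_1 into the budget: x_1* = M/(p_1 + p_2·(x_2/x_1)).
Numerically x_2/x_1 = 24.577605, so x_1* = 20/(4.75 + 6.4·24.577605) = 0.1234.

x_1* = 0.1234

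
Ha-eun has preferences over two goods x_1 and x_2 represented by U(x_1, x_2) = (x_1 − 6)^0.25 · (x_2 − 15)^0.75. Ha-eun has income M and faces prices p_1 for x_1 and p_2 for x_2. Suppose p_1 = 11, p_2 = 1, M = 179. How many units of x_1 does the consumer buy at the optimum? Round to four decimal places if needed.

x_1* = 8.2273

This is Cobb-Douglas in (x_1−6, x_2−15): tangency gives 0.25·p_2·(x_2−15) = 0.75·p_1·(x_1−6).
After buying the subsistence bundle (6, 15), a share 0.25 of the remaining income goes to x_1: x_1* = 6 + 0.25·(M − 6p_1 − 15p_2)/p_1.
Discretionary income = 179 − 6·11 − 15·1 = 98; x_1* = 6 + 0.25·98/11 = 8.2273.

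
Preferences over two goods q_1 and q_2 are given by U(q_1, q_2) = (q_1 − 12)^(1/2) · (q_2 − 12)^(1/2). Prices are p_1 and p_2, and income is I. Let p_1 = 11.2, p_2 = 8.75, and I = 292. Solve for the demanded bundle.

This is Cobb-Douglas in (q_1−12, q_2−12): tangency gives 0.5·p_2·(q_2−12) = 0.5·p_1·(q_1−12).
After buying the subsistence bundle (12, 12), a share 0.5 of the remaining income goes to q_1: q_1* = 12 + 0.5·(I − 12p_1 − 12p_2)/p_1.
Discretionary income = 292 − 12·11.2 − 12·8.75 = 52.6; q_1* = 12 + 0.5·52.6/11.2 = 14.3482; q_2* = 12 + 0.5·52.6/8.75 = 15.0057.

q_1* = 14.3482, q_2* = 15.0057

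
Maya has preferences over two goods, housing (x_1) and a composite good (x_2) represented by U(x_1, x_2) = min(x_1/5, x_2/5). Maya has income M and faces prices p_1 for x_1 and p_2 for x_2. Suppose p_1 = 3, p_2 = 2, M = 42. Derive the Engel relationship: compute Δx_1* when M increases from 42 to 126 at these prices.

Δx_1* = 16.8

Demand: x_1*(p_1,p_2,M) = 5·M/(5·p_1 + 5·p_2), x_2* = 5·M/(5·p_1 + 5·p_2).
Here 5·3 + 5·2 = 25, giving x_1* = 8.4.
At M' = 126: x_1* = 25.2. Change: 25.2 − 8.4 = 16.8.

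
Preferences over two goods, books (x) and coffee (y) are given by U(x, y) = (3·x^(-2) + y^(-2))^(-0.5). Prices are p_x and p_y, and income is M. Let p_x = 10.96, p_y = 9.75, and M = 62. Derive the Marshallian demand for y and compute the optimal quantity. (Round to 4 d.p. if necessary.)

From the CES first-order condition, 3·(y/x)^(3) = p_x/p_y.
Hence y/x = ((1/3)·p_x/p_y)^(1/(3)), i.e. raised to the 1/3 power.
With the ratio pinned down, the budget gives x* = M/(p_x + p_y·(y/x)) and y* = (y/x)·x*.
Numerically y/x = 0.720933, so x* = 62/(10.96 + 9.75·0.720933) = 3.4465 and y* = 0.720933·3.4465 = 2.4847.

y* = 2.4847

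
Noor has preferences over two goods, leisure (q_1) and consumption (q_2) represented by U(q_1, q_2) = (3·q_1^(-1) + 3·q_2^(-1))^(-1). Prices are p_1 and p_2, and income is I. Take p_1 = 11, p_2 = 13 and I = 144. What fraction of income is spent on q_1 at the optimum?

share on q_1 = 0.4791

From the CES first-order condition, (q_2/q_1)^(2) = p_1/p_2.
Solve for the ratio: q_2/q_1 = [p_1/p_2]^(0.5).
With the ratio pinned down, the budget gives q_1* = I/(p_1 + p_2·(q_2/q_1)) and q_2* = (q_2/q_1)·q_1*.
Numerically q_2/q_1 = 0.919866, so q_1* = 144/(11 + 13·0.919866) = 6.2723 and q_2* = 0.919866·6.2723 = 5.7696.
Expenditure on q_1: 11·6.2723 = 68.9948; share = 0.4791.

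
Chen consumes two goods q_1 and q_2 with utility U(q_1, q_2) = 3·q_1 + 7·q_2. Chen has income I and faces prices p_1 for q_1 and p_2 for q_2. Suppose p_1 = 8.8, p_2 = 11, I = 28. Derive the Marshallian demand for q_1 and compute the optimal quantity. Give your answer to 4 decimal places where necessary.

q_1* = 0

Perfect substitutes: compare marginal utility per dollar. 3/p_1 vs 7/p_2 → 0.3409 vs 0.6364.
q_2 gives more utility per dollar, so spend all income on q_2: q_2* = I/p_2, q_1* = 0.
Numerically: q_1* = 0, q_2* = 2.5455.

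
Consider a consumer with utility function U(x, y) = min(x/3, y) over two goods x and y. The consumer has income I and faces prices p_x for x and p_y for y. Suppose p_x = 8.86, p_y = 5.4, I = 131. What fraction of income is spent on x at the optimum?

Leontief preferences: the optimum is at the kink where x/3 = y/1, i.e. y = (1/3)·x.
Budget: p_x·x + p_y·(1/3)·x = I, so (3·p_x + p_y)·x = 3·I.
Demand: x*(p_x,p_y,I) = 3·I/(3·p_x + p_y), y* = I/(3·p_x + p_y).
Here 3·8.86 + 5.4 = 31.98, giving x* = 12.2889 and y* = 4.0963.
Expenditure on x: 8.86·12.2889 = 108.8799; share = 0.8311.

share on x = 0.8311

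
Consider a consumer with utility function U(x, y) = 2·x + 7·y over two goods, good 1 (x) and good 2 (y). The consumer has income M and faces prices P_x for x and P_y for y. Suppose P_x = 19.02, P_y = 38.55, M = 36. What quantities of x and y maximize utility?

Numerically: x* = 0, y* = 0.9339.

x* = 0, y* = 0.9339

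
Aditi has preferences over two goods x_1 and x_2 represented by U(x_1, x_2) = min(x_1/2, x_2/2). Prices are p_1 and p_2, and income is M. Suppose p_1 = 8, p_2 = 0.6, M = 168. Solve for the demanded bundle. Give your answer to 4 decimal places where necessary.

x_1* = 19.5349, x_2* = 19.5349

With perfect complements, no substitution: consume in ratio x_1:x_2 = 2:2.
Budget: p_1·x_1 + p_2·x_1 = M, so (2·p_1 + 2·p_2)·x_1 = 2·M.
Demand: x_1*(p_1,p_2,M) = 2·M/(2·p_1 + 2·p_2), x_2* = 2·M/(2·p_1 + 2·p_2).
Here 2·8 + 2·0.6 = 17.2, giving x_1* = 19.5349 and x_2* = 19.5349.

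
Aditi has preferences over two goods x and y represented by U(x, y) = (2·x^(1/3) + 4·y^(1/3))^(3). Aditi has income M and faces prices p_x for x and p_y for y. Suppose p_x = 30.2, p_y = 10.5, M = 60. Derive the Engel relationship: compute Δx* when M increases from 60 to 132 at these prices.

Δx* = 0.4113

From the CES first-order condition, (1/2)·(y/x)^(2/3) = p_x/p_y.
Hence y/x = (2·p_x/p_y)^(1/(2/3)), i.e. raised to the 1.5 power.
With the ratio pinned down, the budget gives x* = M/(p_x + p_y·(y/x)) and y* = (y/x)·x*.
Numerically y/x = 13.796581, so x* = 60/(30.2 + 10.5·13.796581) = 0.3427.
At M' = 132: x* = 0.754. Change: 0.754 − 0.3427 = 0.4113.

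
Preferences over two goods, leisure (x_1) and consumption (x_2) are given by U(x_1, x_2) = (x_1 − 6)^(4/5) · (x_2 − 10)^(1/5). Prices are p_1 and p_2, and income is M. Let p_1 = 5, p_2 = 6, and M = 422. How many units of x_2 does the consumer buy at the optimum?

x_2* = 21.0667

MRS = 4·(x_2−10)/(x_1−6). Tangency with p_1/p_2 gives x_2−10 = (1/4)·(p_1/p_2)·(x_1−6).
After buying the subsistence bundle (6, 10), a share 0.8 of the remaining income goes to x_1: x_1* = 6 + 0.8·(M − 6p_1 − 10p_2)/p_1.
Discretionary income = 422 − 6·5 − 10·6 = 332; x_2* = 10 + 0.2·332/6 = 21.0667.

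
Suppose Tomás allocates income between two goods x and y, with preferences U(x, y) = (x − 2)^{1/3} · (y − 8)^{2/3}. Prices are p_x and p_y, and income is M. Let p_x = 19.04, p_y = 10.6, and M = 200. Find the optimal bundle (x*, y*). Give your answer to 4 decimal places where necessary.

x* = 3.3501, y* = 12.8503

This is Cobb-Douglas in (x−2, y−8): tangency gives 1/3·p_y·(y−8) = 2/3·p_x·(x−2).
Substituting into the budget: x* = 2 + 1/3·(M − 2·p_x − 8·p_y)/p_x, and y* = 8 + 2/3·(…)/p_y.
Discretionary income = 200 − 2·19.04 − 8·10.6 = 77.12; x* = 2 + 1/3·77.12/19.04 = 3.3501; y* = 8 + 2/3·77.12/10.6 = 12.8503.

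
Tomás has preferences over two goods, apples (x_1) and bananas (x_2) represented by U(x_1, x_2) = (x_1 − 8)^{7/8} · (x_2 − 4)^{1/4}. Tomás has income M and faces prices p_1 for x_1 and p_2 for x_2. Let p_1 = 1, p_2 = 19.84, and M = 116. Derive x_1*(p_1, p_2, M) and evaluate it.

x_1* = 30.2756

MRS = (7/2)·(x_2−4)/(x_1−8). Tangency with p_1/p_2 gives x_2−4 = (2/7)·(p_1/p_2)·(x_1−8).
After buying the subsistence bundle (8, 4), a share 7/9 of the remaining income goes to x_1: x_1* = 8 + 7/9·(M − 8p_1 − 4p_2)/p_1.
Discretionary income = 116 − 8·1 − 4·19.84 = 28.64; x_1* = 8 + 7/9·28.64/1 = 30.2756.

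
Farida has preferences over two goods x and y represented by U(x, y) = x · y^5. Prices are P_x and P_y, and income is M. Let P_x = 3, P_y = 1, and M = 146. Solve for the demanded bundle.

x* = 8.1111, y* = 121.6667

MU_x/MU_y = (y)/(5·x); tangency sets this equal to P_x/P_y.
Rearranging, P_y·y = 5·P_x·x. Substituting into the budget gives P_x·x·(1 + 5) = M.
Demand: x*(P_x,P_y,M) = 1/6·M/P_x and y* = 5/6·M/P_y.
At P_x=3, P_y=1, M=146: x* = 1/6·146/3 = 8.1111, y* = 121.6667.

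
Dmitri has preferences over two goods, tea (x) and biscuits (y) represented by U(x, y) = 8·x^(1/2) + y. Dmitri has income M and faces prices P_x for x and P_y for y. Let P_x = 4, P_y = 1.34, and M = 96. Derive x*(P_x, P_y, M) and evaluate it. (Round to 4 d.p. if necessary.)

x* = 1.7956

MU_x = 4/√x, MU_y = 1. Tangency: 4/√x = P_x/P_y.
Thus x* = (4·P_y/P_x)² — independent of M — with the rest of income spent on y.
Plugging in: x* = (4·1.34/4)² = 1.7956.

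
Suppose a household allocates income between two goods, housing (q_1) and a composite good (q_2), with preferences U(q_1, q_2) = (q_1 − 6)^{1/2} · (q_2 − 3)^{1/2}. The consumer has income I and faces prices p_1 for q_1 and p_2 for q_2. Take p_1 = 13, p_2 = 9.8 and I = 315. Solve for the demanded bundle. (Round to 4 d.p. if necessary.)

This is Cobb-Douglas in (q_1−6, q_2−3): tangency gives 0.5·p_2·(q_2−3) = 0.5·p_1·(q_1−6).
After buying the subsistence bundle (6, 3), a share 0.5 of the remaining income goes to q_1: q_1* = 6 + 0.5·(I − 6p_1 − 3p_2)/p_1.
Discretionary income = 315 − 6·13 − 3·9.8 = 207.6; q_1* = 6 + 0.5·207.6/13 = 13.9846; q_2* = 3 + 0.5·207.6/9.8 = 13.5918.

q_1* = 13.9846, q_2* = 13.5918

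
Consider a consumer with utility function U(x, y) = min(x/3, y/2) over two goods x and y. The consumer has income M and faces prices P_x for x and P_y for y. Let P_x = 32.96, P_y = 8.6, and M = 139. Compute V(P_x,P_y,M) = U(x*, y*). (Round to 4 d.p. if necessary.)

V = 1.1975

Leontief preferences: the optimum is at the kink where x/3 = y/2, i.e. y = (2/3)·x.
Budget: P_x·x + P_y·(2/3)·x = M, so (3·P_x + 2·P_y)·x = 3·M.
Demand: x*(P_x,P_y,M) = 3·M/(3·P_x + 2·P_y), y* = 2·M/(3·P_x + 2·P_y).
Here 3·32.96 + 2·8.6 = 116.08, giving x* = 3.5924 and y* = 2.3949.
Utility at the optimum: U(3.5924, 2.3949) = 1.1975.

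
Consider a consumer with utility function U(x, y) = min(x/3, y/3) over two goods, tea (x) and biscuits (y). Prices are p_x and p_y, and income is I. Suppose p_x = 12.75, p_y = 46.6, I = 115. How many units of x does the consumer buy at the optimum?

With perfect complements, no substitution: consume in ratio x:y = 3:3.
Budget: p_x·x + p_y·x = I, so (3·p_x + 3·p_y)·x = 3·I.
Demand: x*(p_x,p_y,I) = 3·I/(3·p_x + 3·p_y), y* = 3·I/(3·p_x + 3·p_y).
Here 3·12.75 + 3·46.6 = 178.05, giving x* = 1.9377.

x* = 1.9377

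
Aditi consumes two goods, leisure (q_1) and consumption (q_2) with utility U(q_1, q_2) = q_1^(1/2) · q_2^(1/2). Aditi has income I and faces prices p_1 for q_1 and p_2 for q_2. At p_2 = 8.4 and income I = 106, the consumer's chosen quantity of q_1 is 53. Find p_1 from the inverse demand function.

Tangency: MRS = q_2/q_1 = p_1/p_2.
So 0.5·p_2·q_2 = 0.5·p_1·q_1; combined with the budget, a share 0.5 of income goes to q_1.
Demand: q_1*(p_1,p_2,I) = 0.5·I/p_1 and q_2* = 0.5·I/p_2.
Set q_1* = 53 in the demand function and solve for p_1: p_1 = 1.

p_1 = 1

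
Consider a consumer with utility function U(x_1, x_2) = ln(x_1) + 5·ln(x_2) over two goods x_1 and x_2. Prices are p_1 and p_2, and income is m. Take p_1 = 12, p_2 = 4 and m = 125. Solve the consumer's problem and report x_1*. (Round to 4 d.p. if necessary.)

x_1* = 1.7361

MU_x_1/MU_x_2 = (x_2)/(5·x_1); tangency sets this equal to p_1/p_2.
So p_2·x_2 = 5·p_1·x_1; combined with the budget, a share 1/6 of income goes to x_1.
Demand: x_1*(p_1,p_2,m) = 1/6·m/p_1 and x_2* = 5/6·m/p_2.
At p_1=12, p_2=4, m=125: x_1* = 1/6·125/12 = 1.7361.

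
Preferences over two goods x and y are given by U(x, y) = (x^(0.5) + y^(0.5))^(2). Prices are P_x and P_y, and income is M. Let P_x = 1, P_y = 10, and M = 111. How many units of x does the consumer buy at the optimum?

Numerically y/x = 0.01, so x* = 111/(1 + 10·0.01) = 100.9091.

x* = 100.9091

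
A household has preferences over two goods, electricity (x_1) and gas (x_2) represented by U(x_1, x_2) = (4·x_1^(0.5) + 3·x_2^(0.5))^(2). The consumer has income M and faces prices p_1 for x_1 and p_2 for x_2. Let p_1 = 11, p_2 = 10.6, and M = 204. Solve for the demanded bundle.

x_1* = 11.71, x_2* = 7.0934

MU_x_1 ∝ 4·x_1^(-0.5), MU_x_2 ∝ 3·x_2^(-0.5), so MRS = (4/3)·(x_2/x_1)^(0.5) = p_1/p_2.
Hence x_2/x_1 = ((3/4)·p_1/p_2)^(1/(0.5)), i.e. raised to the 2 power.
With the ratio pinned down, the budget gives x_1* = M/(p_1 + p_2·(x_2/x_1)) and x_2* = (x_2/x_1)·x_1*.
Numerically x_2/x_1 = 0.605754, so x_1* = 204/(11 + 10.6·0.605754) = 11.71 and x_2* = 0.605754·11.71 = 7.0934.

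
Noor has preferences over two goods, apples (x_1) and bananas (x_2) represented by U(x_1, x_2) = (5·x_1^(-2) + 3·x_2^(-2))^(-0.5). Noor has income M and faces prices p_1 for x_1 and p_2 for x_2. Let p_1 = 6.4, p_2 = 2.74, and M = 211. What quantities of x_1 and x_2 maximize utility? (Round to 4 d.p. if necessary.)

x_1* = 22.2897, x_2* = 24.9439

MU_x_1 ∝ 5·x_1^(-3), MU_x_2 ∝ 3·x_2^(-3), so MRS = (5/3)·(x_2/x_1)^(3) = p_1/p_2.
Solve for the ratio: x_2/x_1 = [(3/5)·p_1/p_2]^(1/3).
Substitute x_2 = (x_2/x_1)·x_1 into the budget: x_1* = M/(p_1 + p_2·(x_2/x_1)).
Numerically x_2/x_1 = 1.119078, so x_1* = 211/(6.4 + 2.74·1.119078) = 22.2897 and x_2* = 1.119078·22.2897 = 24.9439.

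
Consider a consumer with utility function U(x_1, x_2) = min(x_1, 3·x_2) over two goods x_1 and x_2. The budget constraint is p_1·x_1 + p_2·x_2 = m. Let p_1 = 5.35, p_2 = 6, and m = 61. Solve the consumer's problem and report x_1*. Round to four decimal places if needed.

x_1* = 8.2993

With perfect complements, no substitution: consume in ratio x_1:x_2 = 3:1.
Budget: p_1·x_1 + p_2·(1/3)·x_1 = m, so (3·p_1 + p_2)·x_1 = 3·m.
Demand: x_1*(p_1,p_2,m) = 3·m/(3·p_1 + p_2), x_2* = m/(3·p_1 + p_2).
Here 3·5.35 + 6 = 22.05, giving x_1* = 8.2993.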